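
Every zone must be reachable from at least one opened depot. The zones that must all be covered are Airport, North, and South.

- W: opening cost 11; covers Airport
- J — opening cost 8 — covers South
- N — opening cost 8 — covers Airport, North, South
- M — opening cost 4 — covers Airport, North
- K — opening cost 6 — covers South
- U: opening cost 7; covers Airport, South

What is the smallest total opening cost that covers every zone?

8

This is a weighted set-cover instance.
The greedy cost-per-new-zone heuristic would pick M and K for 10, but a cheaper cover exists.
N alone covers Airport, North, South — every zone.
Total opening cost: 8.
No cover costs less than 8.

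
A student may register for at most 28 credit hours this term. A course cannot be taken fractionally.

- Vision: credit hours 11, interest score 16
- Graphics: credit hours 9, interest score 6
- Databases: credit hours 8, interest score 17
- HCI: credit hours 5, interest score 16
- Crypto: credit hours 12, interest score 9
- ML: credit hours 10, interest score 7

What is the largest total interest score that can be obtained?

Take Vision, Databases, and HCI: credit hours 11 + 8 + 5 = 24 ≤ 28, interest score 16 + 17 + 16 = 49.
No other feasible combination does better.

49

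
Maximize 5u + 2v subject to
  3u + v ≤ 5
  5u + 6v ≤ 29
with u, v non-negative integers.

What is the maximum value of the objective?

9

(u,v)=(1,2) is feasible, giving 9.
(u,v)=(0,4) is feasible, giving 8.
(u,v)=(1,1) is feasible, giving 7.
Maximum is 9 at (u,v)=(1,2).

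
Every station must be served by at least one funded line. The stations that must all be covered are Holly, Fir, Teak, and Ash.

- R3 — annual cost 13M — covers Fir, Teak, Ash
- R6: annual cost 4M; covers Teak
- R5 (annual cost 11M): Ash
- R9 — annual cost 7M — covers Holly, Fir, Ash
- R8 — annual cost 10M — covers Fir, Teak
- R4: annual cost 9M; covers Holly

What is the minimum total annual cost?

11

Choose R6 and R9: together they cover Holly, Fir, Teak, Ash — every station.
Total annual cost: 4 + 7 = 11.
No cover costs less than 11.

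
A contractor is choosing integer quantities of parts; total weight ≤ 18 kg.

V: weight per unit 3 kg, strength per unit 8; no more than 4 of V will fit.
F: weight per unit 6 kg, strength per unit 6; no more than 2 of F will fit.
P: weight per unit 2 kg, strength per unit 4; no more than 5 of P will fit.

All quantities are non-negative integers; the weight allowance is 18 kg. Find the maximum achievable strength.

This is a bounded integer knapsack.
Take 4×V and 3×P: weight 18 ≤ 18, strength 4·8 + 3·4 = 44.
V has the best ratio (8/3) and is taken to its limit of 4; remaining capacity is filled optimally with the others.

44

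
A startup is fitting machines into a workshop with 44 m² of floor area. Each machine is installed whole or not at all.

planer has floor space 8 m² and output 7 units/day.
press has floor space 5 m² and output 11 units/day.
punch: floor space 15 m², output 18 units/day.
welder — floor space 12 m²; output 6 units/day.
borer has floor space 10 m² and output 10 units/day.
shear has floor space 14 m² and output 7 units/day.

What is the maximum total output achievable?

planer + press + punch + borer: floor space 8 + 5 + 15 + 10 = 38 ≤ 44, output 7 + 11 + 18 + 10 = 46.
press + punch + borer + shear: floor space 5 + 15 + 10 + 14 = 44 ≤ 44, output 11 + 18 + 10 + 7 = 46.
press + punch + welder + borer: floor space 5 + 15 + 12 + 10 = 42 ≤ 44, output 11 + 18 + 6 + 10 = 45.
The maximum output is 46; one optimal choice is planer, press, punch, and borer.

46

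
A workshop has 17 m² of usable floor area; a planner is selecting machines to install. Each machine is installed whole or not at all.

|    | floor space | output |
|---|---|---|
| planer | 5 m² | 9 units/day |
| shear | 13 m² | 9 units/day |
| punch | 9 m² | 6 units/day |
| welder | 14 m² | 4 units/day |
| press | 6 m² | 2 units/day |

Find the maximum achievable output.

Allowing fractional choices, the relaxed optimum would be about 17.3, but machines are indivisible.
planer: floor space 5 ≤ 17, output 9.
planer + punch: floor space 5 + 9 = 14 ≤ 17, output 9 + 6 = 15.
planer + press: floor space 5 + 6 = 11 ≤ 17, output 9 + 2 = 11.
Best is planer and punch with total output 15.

15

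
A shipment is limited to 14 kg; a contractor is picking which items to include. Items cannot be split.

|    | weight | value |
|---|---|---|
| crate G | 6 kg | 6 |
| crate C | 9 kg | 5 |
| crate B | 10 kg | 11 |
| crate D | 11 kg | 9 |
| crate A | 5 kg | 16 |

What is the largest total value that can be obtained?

Allowing fractional choices, the relaxed optimum would be about 25.9, but items are indivisible.
crate C + crate A: weight 9 + 5 = 14 ≤ 14, value 5 + 16 = 21.
crate G + crate A: weight 6 + 5 = 11 ≤ 14, value 6 + 16 = 22.
Best is crate G and crate A with total value 22.

22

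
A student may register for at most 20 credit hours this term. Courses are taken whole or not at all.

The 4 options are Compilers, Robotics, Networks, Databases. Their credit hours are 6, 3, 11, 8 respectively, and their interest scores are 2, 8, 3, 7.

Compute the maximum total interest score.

Allowing fractional choices, the relaxed optimum would be about 17.8, but courses are indivisible.
Compilers + Robotics + Databases: credit hours 6 + 3 + 8 = 17 ≤ 20, interest score 2 + 8 + 7 = 17.
Compilers + Robotics + Networks: credit hours 6 + 3 + 11 = 20 ≤ 20, interest score 2 + 8 + 3 = 13.
Robotics + Databases: credit hours 3 + 8 = 11 ≤ 20, interest score 8 + 7 = 15.
Best is Compilers, Robotics, and Databases with total interest score 17.

17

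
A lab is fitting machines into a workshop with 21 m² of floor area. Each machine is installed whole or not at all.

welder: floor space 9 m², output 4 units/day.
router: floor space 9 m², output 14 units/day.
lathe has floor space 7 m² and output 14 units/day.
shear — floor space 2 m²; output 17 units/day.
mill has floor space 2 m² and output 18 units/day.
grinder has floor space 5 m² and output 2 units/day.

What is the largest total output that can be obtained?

router + lathe + shear + mill: floor space 9 + 7 + 2 + 2 = 20 ≤ 21, output 14 + 14 + 17 + 18 = 63.
welder + lathe + shear + mill: floor space 9 + 7 + 2 + 2 = 20 ≤ 21, output 4 + 14 + 17 + 18 = 53.
Best is router, lathe, shear, and mill with total output 63.

63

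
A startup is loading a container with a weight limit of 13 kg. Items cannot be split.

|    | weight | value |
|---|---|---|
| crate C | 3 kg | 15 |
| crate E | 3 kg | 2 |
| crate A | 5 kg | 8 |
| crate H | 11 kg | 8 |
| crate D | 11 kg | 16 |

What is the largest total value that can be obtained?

This is an integer program with binary decision variables.
Allowing fractional choices, the relaxed optimum would be about 30.3, but items are indivisible.
crate C + crate A: weight 3 + 5 = 8 ≤ 13, value 15 + 8 = 23.
crate C + crate E: weight 3 + 3 = 6 ≤ 13, value 15 + 2 = 17.
crate C + crate E + crate A: weight 3 + 3 + 5 = 11 ≤ 13, value 15 + 2 + 8 = 25.
Best is crate C, crate E, and crate A with total value 25.

25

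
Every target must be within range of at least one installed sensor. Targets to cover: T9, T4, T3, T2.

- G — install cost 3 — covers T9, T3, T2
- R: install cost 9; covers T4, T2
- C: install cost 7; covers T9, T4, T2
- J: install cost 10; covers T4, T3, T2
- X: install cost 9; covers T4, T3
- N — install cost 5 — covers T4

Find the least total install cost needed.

8

Choose G and N: together they cover T9, T4, T3, T2 — every target.
Total install cost: 3 + 5 = 8.
No cover costs less than 8.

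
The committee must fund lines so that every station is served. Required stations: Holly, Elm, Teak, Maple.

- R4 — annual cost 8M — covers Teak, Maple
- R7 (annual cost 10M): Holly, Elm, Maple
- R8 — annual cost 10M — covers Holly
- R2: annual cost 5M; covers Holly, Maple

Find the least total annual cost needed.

18

This is an integer covering problem.
Choose R4 and R7: together they cover Holly, Elm, Teak, Maple — every station.
Total annual cost: 8 + 10 = 18.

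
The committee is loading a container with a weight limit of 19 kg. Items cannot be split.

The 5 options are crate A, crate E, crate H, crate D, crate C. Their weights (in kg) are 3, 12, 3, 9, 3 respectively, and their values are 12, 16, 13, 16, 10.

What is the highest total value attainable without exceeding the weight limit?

51

This is a 0-1 knapsack instance.
crate A + crate H + crate D: weight 3 + 3 + 9 = 15 ≤ 19, value 12 + 13 + 16 = 41.
crate A + crate H + crate D + crate C: weight 3 + 3 + 9 + 3 = 18 ≤ 19, value 12 + 13 + 16 + 10 = 51.
crate A + crate E + crate H: weight 3 + 12 + 3 = 18 ≤ 19, value 12 + 16 + 13 = 41.
Best is crate A, crate H, crate D, and crate C with total value 51.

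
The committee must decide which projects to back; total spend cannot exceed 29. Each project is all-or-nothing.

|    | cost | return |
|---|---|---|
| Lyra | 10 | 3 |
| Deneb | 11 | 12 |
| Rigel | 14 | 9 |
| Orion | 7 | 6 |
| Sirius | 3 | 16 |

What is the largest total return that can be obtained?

Allowing fractional choices, the relaxed optimum would be about 39.1, but projects are indivisible.
Deneb + Orion + Sirius: cost 11 + 7 + 3 = 21 ≤ 29, return 12 + 6 + 16 = 34.
Lyra + Deneb + Sirius: cost 10 + 11 + 3 = 24 ≤ 29, return 3 + 12 + 16 = 31.
Deneb + Rigel + Sirius: cost 11 + 14 + 3 = 28 ≤ 29, return 12 + 9 + 16 = 37.
Best is Deneb, Rigel, and Sirius with total return 37.

37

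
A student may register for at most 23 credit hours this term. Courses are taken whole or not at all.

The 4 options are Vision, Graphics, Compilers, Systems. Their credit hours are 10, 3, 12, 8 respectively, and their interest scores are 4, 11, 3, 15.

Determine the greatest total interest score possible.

Allowing fractional choices, the relaxed optimum would be about 30.5, but courses are indivisible.
Graphics + Systems: credit hours 3 + 8 = 11 ≤ 23, interest score 11 + 15 = 26.
Graphics + Compilers + Systems: credit hours 3 + 12 + 8 = 23 ≤ 23, interest score 11 + 3 + 15 = 29.
Vision + Graphics + Systems: credit hours 10 + 3 + 8 = 21 ≤ 23, interest score 4 + 11 + 15 = 30.
Best is Vision, Graphics, and Systems with total interest score 30.

30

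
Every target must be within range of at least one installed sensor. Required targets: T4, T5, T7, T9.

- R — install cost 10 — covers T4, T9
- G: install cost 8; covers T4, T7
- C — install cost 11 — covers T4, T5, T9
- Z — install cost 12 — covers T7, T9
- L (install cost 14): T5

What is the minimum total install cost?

19

This is a weighted set-cover instance.
Choose G and C: together they cover T4, T5, T7, T9 — every target.
Total install cost: 8 + 11 = 19.
No cover costs less than 19.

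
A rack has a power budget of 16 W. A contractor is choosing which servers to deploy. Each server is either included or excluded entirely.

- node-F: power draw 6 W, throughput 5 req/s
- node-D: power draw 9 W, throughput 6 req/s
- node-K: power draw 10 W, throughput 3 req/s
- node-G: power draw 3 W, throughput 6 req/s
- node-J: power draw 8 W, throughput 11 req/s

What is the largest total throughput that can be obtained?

This is a 0-1 knapsack instance.
Take node-G and node-J: power draw 3 + 8 = 11 ≤ 16, throughput 6 + 11 = 17.
No other feasible combination does better.

17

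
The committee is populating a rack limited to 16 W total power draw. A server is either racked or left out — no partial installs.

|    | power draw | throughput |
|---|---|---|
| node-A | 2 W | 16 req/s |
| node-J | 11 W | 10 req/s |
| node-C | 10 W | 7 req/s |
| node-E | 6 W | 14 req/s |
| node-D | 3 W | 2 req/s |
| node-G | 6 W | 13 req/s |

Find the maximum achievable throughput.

This is a 0-1 knapsack instance.
Take node-A, node-E, and node-G: power draw 2 + 6 + 6 = 14 ≤ 16, throughput 16 + 14 + 13 = 43.
No other feasible combination does better.

43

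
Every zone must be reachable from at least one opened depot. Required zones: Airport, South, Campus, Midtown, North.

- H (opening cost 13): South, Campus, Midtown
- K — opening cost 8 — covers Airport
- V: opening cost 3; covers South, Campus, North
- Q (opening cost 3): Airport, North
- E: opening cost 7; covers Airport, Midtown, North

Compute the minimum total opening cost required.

Choose V and E: together they cover Airport, South, Campus, Midtown, North — every zone.
Total opening cost: 3 + 7 = 10.

10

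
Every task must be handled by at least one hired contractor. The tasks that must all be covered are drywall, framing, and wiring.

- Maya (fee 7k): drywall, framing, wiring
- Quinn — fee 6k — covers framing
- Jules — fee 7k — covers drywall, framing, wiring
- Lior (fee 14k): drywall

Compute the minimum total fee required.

Maya alone covers drywall, framing, wiring — every task.
Total fee: 7.
No cover costs less than 7.

7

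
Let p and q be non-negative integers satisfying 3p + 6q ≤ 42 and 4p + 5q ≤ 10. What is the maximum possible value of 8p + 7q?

(p,q)=(2,0) is feasible, giving 16.
(p,q)=(1,1) is feasible, giving 15.
(p,q)=(1,0) is feasible, giving 8.
No feasible integer point exceeds 16.

16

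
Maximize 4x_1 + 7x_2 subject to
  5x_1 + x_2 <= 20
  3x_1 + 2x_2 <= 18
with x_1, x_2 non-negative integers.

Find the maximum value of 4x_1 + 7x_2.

(x_1,x_2)=(0,9): 5·0+1·9=9≤20, 3·0+2·9=18≤18, objective 63.
(x_1,x_2)=(0,8): 5·0+1·8=8≤20, 3·0+2·8=16≤18, objective 56.
The best lattice point is (0,9), giving 63.

63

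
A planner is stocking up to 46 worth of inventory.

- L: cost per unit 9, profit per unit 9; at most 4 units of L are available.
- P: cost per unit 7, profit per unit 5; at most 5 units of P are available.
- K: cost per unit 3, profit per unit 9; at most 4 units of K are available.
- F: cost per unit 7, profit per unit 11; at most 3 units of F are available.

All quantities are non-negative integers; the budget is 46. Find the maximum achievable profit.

2×L, 4×K, and 2×F: cost 44 ≤ 46, profit 2·9 + 4·9 + 2·11 = 76.
1×L, 4×K, and 3×F: cost 42 ≤ 46, profit 1·9 + 4·9 + 3·11 = 78.
Best is 78.

78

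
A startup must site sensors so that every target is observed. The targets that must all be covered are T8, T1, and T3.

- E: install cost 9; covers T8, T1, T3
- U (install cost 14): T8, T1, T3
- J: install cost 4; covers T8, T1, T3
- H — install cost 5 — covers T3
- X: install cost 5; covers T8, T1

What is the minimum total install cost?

4

J alone covers T8, T1, T3 — every target.
Total install cost: 4.
No cover costs less than 4.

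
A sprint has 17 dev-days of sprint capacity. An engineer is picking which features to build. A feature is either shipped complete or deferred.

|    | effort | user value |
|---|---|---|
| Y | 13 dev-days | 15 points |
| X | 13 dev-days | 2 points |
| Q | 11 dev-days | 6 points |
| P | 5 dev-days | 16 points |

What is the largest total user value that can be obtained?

22

Q + P: effort 11 + 5 = 16 ≤ 17, user value 6 + 16 = 22.
P: effort 5 ≤ 17, user value 16.
Y: effort 13 ≤ 17, user value 15.
Best is Q and P with total user value 22.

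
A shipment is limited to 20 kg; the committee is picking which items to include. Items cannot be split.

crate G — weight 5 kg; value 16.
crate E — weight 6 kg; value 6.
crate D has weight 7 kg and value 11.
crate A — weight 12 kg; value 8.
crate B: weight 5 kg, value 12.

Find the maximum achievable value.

39

crate G + crate D + crate B: weight 5 + 7 + 5 = 17 ≤ 20, value 16 + 11 + 12 = 39.
crate G + crate E + crate B: weight 5 + 6 + 5 = 16 ≤ 20, value 16 + 6 + 12 = 34.
Best is crate G, crate D, and crate B with total value 39.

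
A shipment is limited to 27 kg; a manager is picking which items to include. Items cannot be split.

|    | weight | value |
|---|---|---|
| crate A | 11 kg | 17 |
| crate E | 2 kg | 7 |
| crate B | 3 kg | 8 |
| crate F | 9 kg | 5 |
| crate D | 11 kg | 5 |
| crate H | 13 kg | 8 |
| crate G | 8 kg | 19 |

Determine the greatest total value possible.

Allowing fractional choices, the relaxed optimum would be about 52.8, but items are indivisible.
crate A + crate E + crate B + crate G: weight 11 + 2 + 3 + 8 = 24 ≤ 27, value 17 + 7 + 8 + 19 = 51.
crate A + crate B + crate G: weight 11 + 3 + 8 = 22 ≤ 27, value 17 + 8 + 19 = 44.
Best is crate A, crate E, crate B, and crate G with total value 51.

51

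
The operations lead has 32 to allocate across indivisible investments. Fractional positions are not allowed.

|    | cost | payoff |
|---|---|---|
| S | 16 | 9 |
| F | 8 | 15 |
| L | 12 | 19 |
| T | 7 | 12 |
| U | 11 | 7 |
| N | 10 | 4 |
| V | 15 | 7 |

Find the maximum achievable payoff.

46

Take F, L, and T: cost 8 + 12 + 7 = 27 ≤ 32, payoff 15 + 19 + 12 = 46.
No other feasible combination does better.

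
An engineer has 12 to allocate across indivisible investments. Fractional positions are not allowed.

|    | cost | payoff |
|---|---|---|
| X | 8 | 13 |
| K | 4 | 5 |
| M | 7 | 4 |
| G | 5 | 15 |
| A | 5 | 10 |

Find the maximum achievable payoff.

25

Allowing fractional choices, the relaxed optimum would be about 28.2, but investments are indivisible.
G + A: cost 5 + 5 = 10 ≤ 12, payoff 15 + 10 = 25.
K + G: cost 4 + 5 = 9 ≤ 12, payoff 5 + 15 = 20.
Best is G and A with total payoff 25.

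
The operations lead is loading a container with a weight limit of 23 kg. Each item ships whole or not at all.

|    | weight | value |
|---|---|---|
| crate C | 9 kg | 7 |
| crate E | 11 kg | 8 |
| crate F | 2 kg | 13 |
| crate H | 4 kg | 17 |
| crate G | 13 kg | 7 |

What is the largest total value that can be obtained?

Take crate E, crate F, and crate H: weight 11 + 2 + 4 = 17 ≤ 23, value 8 + 13 + 17 = 38.
No other feasible combination does better.

38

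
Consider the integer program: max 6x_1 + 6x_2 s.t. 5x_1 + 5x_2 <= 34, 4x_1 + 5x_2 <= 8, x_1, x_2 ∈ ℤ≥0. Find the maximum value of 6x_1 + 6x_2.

(x_1,x_2)=(2,0): 5·2+5·0=10≤34, 4·2+5·0=8≤8, objective 12.
(x_1,x_2)=(1,0): 5·1+5·0=5≤34, 4·1+5·0=4≤8, objective 6.
The best lattice point is (2,0), giving 12.

12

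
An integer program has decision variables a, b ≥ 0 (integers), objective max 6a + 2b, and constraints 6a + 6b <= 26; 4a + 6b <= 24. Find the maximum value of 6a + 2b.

24

(a,b)=(4,0) is feasible, giving 24.
(a,b)=(3,1) is feasible, giving 20.
(a,b)=(3,0) is feasible, giving 18.
No feasible integer point exceeds 24.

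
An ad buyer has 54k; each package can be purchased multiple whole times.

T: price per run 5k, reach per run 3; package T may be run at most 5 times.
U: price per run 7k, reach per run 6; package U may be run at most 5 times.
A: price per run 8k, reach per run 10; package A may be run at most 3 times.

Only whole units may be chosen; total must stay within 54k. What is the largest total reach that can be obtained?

54

This is a bounded integer knapsack.
A has the best ratio (10/8); taking only A gives at most 3×10 = 30 (stopped by the supply cap of 3).
Mixing does better — 4×U and 3×A: price 52 ≤ 54, reach 4·6 + 3·10 = 54.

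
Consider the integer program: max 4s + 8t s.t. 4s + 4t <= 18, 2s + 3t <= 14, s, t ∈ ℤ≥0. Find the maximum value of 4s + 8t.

32

(s,t)=(0,4) is feasible, giving 32.
(s,t)=(1,3) is feasible, giving 28.
Maximum is 32 at (s,t)=(0,4).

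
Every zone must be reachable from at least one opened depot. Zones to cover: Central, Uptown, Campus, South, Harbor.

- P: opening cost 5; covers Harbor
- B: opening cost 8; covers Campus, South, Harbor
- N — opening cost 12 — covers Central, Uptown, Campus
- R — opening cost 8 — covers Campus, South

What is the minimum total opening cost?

Choose B and N: together they cover Central, Uptown, Campus, South, Harbor — every zone.
Total opening cost: 8 + 12 = 20.
No cover costs less than 20.

20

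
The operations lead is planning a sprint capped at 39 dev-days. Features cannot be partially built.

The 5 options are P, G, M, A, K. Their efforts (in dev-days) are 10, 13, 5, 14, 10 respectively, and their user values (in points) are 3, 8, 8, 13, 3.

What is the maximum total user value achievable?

Treat it as a binary knapsack problem.
P + M + A: effort 10 + 5 + 14 = 29 ≤ 39, user value 3 + 8 + 13 = 24.
G + M + A: effort 13 + 5 + 14 = 32 ≤ 39, user value 8 + 8 + 13 = 29.
P + M + A + K: effort 10 + 5 + 14 + 10 = 39 ≤ 39, user value 3 + 8 + 13 + 3 = 27.
Best is G, M, and A with total user value 29.

29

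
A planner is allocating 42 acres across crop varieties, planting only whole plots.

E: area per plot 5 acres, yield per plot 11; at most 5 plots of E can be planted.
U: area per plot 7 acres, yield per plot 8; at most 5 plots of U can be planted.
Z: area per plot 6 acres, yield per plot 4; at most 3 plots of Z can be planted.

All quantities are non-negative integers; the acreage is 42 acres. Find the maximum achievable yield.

Take 5×E and 2×U: area 39 ≤ 42, yield 5·11 + 2·8 = 71.
E has the best ratio (11/5) and is taken to its limit of 5; remaining capacity is filled optimally with the others.

71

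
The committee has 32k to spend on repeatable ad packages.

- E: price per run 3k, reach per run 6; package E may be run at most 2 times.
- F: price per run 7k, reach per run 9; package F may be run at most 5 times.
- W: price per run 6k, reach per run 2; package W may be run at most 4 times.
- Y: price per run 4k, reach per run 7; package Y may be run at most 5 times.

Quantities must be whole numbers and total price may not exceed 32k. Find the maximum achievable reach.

2×E, 2×F, and 3×Y: price 32 ≤ 32, reach 2·6 + 2·9 + 3·7 = 51.
1×E, 1×F, and 5×Y: price 30 ≤ 32, reach 1·6 + 1·9 + 5·7 = 50.
Best is 51.

51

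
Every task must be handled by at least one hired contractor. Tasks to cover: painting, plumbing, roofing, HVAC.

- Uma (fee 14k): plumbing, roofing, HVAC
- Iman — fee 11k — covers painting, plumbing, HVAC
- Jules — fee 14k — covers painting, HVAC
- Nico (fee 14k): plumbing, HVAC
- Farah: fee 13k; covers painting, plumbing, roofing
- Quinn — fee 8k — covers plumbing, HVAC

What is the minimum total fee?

21

The greedy cost-per-new-task heuristic would pick Iman and Farah for 24, but a cheaper cover exists.
Choose Farah and Quinn: together they cover painting, plumbing, roofing, HVAC — every task.
Total fee: 13 + 8 = 21.
No cover costs less than 21.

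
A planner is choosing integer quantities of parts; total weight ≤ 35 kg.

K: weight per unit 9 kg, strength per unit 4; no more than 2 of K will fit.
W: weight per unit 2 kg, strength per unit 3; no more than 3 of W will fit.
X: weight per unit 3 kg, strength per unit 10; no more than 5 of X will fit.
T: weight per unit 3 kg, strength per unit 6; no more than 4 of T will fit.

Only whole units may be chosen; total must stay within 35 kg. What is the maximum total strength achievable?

83

3×W, 5×X, and 4×T: weight 33 ≤ 35, strength 3·3 + 5·10 + 4·6 = 83.
2×W, 5×X, and 4×T: weight 31 ≤ 35, strength 2·3 + 5·10 + 4·6 = 80.
Best is 83.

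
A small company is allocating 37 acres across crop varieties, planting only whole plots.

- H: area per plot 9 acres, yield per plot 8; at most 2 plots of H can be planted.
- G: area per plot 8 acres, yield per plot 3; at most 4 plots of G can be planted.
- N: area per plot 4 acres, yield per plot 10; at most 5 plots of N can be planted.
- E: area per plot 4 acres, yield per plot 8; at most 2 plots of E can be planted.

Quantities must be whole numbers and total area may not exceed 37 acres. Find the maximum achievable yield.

1×H, 5×N, and 2×E: area 37 ≤ 37, yield 1·8 + 5·10 + 2·8 = 74.
1×G, 5×N, and 2×E: area 36 ≤ 37, yield 1·3 + 5·10 + 2·8 = 69.
Best is 74.

74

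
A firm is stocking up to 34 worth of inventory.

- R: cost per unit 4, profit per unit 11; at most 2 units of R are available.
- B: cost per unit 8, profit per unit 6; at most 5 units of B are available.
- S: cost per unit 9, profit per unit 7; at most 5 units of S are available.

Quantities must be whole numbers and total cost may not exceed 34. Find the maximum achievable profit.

42

R has the best ratio (11/4); taking only R gives at most 2×11 = 22 (stopped by the supply cap of 2).
Mixing does better — 2×R, 1×B, and 2×S: cost 34 ≤ 34, profit 2·11 + 1·6 + 2·7 = 42.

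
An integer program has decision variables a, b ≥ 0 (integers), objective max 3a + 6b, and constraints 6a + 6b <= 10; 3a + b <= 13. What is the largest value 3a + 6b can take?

(a,b)=(0,1) is feasible, giving 6.
(a,b)=(1,0) is feasible, giving 3.
The best lattice point is (0,1), giving 6.

6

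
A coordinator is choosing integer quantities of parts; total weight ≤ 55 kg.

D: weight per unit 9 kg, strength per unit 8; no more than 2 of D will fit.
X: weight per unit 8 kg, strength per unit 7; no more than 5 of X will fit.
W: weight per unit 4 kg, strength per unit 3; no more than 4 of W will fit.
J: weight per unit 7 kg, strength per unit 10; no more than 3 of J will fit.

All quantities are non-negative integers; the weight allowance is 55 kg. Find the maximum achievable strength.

This is a bounded integer knapsack.
Take 2×D, 2×X, and 3×J: weight 55 ≤ 55, strength 2·8 + 2·7 + 3·10 = 60.
J has the best ratio (10/7) and is taken to its limit of 3; remaining capacity is filled optimally with the others.

60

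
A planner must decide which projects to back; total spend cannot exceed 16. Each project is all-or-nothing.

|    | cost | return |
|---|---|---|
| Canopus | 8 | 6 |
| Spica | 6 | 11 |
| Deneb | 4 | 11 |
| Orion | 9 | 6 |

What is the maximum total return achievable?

Allowing fractional choices, the relaxed optimum would be about 26.5, but projects are indivisible.
Canopus + Deneb: cost 8 + 4 = 12 ≤ 16, return 6 + 11 = 17.
Spica + Deneb: cost 6 + 4 = 10 ≤ 16, return 11 + 11 = 22.
Best is Spica and Deneb with total return 22.

22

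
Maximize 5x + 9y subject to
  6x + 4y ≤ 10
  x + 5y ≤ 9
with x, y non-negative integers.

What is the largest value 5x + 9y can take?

(x,y)=(1,1): 6·1+4·1=10≤10, 1·1+5·1=6≤9, objective 14.
(x,y)=(0,1): 6·0+4·1=4≤10, 1·0+5·1=5≤9, objective 9.
No feasible integer point exceeds 14.

14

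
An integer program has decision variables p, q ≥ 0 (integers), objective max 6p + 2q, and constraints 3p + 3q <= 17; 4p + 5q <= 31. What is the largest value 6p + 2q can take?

(p,q)=(5,0) is feasible, giving 30.
(p,q)=(4,1) is feasible, giving 26.
(p,q)=(4,0) is feasible, giving 24.
The best lattice point is (5,0), giving 30.

30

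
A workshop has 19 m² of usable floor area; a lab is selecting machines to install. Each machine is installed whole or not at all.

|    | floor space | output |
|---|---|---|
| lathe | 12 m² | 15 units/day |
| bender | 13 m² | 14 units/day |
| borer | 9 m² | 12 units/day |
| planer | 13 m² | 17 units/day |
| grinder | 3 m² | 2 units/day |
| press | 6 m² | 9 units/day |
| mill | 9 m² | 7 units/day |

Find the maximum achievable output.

26

Allowing fractional choices, the relaxed optimum would be about 26.2, but machines are indivisible.
planer + press: floor space 13 + 6 = 19 ≤ 19, output 17 + 9 = 26.
lathe + press: floor space 12 + 6 = 18 ≤ 19, output 15 + 9 = 24.
Best is planer and press with total output 26.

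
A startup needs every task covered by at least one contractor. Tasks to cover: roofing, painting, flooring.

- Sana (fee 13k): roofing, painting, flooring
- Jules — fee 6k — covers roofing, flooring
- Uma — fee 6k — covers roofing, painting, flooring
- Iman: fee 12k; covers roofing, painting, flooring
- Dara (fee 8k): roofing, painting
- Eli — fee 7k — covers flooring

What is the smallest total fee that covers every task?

6

Uma alone covers roofing, painting, flooring — every task.
Total fee: 6.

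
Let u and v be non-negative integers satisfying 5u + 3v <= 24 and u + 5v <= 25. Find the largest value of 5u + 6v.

(u,v)=(2,4): 5·2+3·4=22≤24, 1·2+5·4=22≤25, objective 34.
(u,v)=(3,3): 5·3+3·3=24≤24, 1·3+5·3=18≤25, objective 33.
(u,v)=(1,4): 5·1+3·4=17≤24, 1·1+5·4=21≤25, objective 29.
Maximum is 34 at (u,v)=(2,4).

34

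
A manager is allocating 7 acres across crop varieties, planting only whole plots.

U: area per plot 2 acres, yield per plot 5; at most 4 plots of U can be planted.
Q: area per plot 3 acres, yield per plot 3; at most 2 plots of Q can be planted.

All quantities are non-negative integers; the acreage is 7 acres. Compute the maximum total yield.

15

This is a bounded integer knapsack.
3×U: area 6 ≤ 7, yield 3·5 = 15.
2×U and 1×Q: area 7 ≤ 7, yield 2·5 + 1·3 = 13.
Best is 15.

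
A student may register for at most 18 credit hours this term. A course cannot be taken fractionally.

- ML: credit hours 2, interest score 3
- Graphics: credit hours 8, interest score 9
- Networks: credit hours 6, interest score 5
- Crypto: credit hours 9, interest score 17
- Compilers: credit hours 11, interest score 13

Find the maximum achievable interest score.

Graphics + Crypto: credit hours 8 + 9 = 17 ≤ 18, interest score 9 + 17 = 26.
ML + Networks + Crypto: credit hours 2 + 6 + 9 = 17 ≤ 18, interest score 3 + 5 + 17 = 25.
Networks + Crypto: credit hours 6 + 9 = 15 ≤ 18, interest score 5 + 17 = 22.
Best is Graphics and Crypto with total interest score 26.

26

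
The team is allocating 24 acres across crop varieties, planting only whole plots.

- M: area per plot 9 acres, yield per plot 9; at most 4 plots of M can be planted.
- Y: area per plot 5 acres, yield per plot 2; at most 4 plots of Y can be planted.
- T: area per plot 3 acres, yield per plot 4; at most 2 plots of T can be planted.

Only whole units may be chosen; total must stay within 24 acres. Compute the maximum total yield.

This is a bounded integer knapsack.
Take 2×M and 2×T: area 24 ≤ 24, yield 2·9 + 2·4 = 26.
T has the best ratio (4/3) and is taken to its limit of 2; remaining capacity is filled optimally with the others.

26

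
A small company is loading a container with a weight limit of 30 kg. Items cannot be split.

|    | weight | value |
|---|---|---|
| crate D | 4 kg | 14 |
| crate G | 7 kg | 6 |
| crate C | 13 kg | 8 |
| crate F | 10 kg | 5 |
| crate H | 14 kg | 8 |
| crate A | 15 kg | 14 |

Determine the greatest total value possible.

Allowing fractional choices, the relaxed optimum would be about 36.5, but items are indivisible.
crate D + crate F + crate A: weight 4 + 10 + 15 = 29 ≤ 30, value 14 + 5 + 14 = 33.
crate D + crate G + crate A: weight 4 + 7 + 15 = 26 ≤ 30, value 14 + 6 + 14 = 34.
Best is crate D, crate G, and crate A with total value 34.

34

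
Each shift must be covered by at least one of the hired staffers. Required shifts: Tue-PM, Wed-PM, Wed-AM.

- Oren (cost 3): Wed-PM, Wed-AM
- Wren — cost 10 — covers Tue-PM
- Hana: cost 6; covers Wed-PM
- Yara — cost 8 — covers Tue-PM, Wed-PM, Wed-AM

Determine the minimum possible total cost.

8

The greedy cost-per-new-shift heuristic would pick Oren and Yara for 11, but a cheaper cover exists.
Yara alone covers Tue-PM, Wed-PM, Wed-AM — every shift.
Total cost: 8.
No cover costs less than 8.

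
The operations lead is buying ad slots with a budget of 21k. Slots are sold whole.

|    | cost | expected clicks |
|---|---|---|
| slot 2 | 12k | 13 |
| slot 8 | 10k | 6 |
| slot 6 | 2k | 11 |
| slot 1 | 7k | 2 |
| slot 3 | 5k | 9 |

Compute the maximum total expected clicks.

33

Allowing fractional choices, the relaxed optimum would be about 34.2, but ad slots are indivisible.
slot 2 + slot 6 + slot 3: cost 12 + 2 + 5 = 19 ≤ 21, expected clicks 13 + 11 + 9 = 33.
slot 8 + slot 6 + slot 3: cost 10 + 2 + 5 = 17 ≤ 21, expected clicks 6 + 11 + 9 = 26.
slot 2 + slot 6 + slot 1: cost 12 + 2 + 7 = 21 ≤ 21, expected clicks 13 + 11 + 2 = 26.
Best is slot 2, slot 6, and slot 3 with total expected clicks 33.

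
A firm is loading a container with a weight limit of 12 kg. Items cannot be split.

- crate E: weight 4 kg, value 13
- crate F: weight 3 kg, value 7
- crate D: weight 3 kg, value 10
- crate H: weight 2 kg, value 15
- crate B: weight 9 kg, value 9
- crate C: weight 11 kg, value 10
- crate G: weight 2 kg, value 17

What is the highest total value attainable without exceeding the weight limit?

Take crate E, crate D, crate H, and crate G: weight 4 + 3 + 2 + 2 = 11 ≤ 12, value 13 + 10 + 15 + 17 = 55.
No other feasible combination does better.

55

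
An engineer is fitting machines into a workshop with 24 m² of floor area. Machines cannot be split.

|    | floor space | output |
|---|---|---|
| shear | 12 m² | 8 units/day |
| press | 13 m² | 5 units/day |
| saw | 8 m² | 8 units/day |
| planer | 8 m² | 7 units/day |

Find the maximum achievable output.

16

This is an integer program with binary decision variables.
shear + planer: floor space 12 + 8 = 20 ≤ 24, output 8 + 7 = 15.
saw + planer: floor space 8 + 8 = 16 ≤ 24, output 8 + 7 = 15.
shear + saw: floor space 12 + 8 = 20 ≤ 24, output 8 + 8 = 16.
Best is shear and saw with total output 16.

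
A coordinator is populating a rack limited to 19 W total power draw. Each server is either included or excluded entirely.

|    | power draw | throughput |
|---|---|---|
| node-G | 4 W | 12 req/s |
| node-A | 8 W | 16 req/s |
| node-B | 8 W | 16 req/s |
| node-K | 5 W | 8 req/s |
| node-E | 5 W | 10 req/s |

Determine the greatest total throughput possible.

38

node-G + node-A + node-E: power draw 4 + 8 + 5 = 17 ≤ 19, throughput 12 + 16 + 10 = 38.
node-G + node-A + node-K: power draw 4 + 8 + 5 = 17 ≤ 19, throughput 12 + 16 + 8 = 36.
node-G + node-B + node-E: power draw 4 + 8 + 5 = 17 ≤ 19, throughput 12 + 16 + 10 = 38.
The maximum throughput is 38; one optimal choice is node-G, node-A, and node-E.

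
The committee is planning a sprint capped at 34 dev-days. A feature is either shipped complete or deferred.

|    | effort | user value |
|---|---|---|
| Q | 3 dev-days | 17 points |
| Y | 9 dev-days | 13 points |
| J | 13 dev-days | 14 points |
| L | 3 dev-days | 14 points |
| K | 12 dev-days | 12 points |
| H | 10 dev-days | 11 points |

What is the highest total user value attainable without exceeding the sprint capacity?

58

This is an integer program with binary decision variables.
Allowing fractional choices, the relaxed optimum would be about 64.7, but features are indivisible.
Q + J + L + K: effort 3 + 13 + 3 + 12 = 31 ≤ 34, user value 17 + 14 + 14 + 12 = 57.
Q + Y + J + L: effort 3 + 9 + 13 + 3 = 28 ≤ 34, user value 17 + 13 + 14 + 14 = 58.
Q + Y + L + K: effort 3 + 9 + 3 + 12 = 27 ≤ 34, user value 17 + 13 + 14 + 12 = 56.
Best is Q, Y, J, and L with total user value 58.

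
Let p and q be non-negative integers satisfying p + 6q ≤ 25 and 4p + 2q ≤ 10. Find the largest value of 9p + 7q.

Relaxing integrality, the LP optimum is 32.73 at (p,q) = (0.455, 4.09), which is not an integer point.
(p,q)=(1,3): 1·1+6·3=19≤25, 4·1+2·3=10≤10, objective 30.
(p,q)=(0,4): 1·0+6·4=24≤25, 4·0+2·4=8≤10, objective 28.
No feasible integer point exceeds 30.

30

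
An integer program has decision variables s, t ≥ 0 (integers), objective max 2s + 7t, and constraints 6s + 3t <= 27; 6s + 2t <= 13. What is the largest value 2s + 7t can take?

42

(s,t)=(0,6) is feasible, giving 42.
(s,t)=(0,5) is feasible, giving 35.
Maximum is 42 at (s,t)=(0,6).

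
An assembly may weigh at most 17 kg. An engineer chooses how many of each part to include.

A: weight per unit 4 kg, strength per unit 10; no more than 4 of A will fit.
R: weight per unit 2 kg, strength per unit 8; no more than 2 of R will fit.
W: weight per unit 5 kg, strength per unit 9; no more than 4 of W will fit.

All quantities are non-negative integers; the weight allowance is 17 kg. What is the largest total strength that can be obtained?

Take 3×A and 2×R: weight 16 ≤ 17, strength 3·10 + 2·8 = 46.
R has the best ratio (8/2) and is taken to its limit of 2; remaining capacity is filled optimally with the others.

46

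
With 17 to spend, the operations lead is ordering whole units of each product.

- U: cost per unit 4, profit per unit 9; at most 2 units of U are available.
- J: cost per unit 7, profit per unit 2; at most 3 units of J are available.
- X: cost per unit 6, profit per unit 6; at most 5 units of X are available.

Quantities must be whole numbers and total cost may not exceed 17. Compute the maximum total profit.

This is a bounded integer knapsack.
1×U and 2×X: cost 16 ≤ 17, profit 1·9 + 2·6 = 21.
2×U and 1×X: cost 14 ≤ 17, profit 2·9 + 1·6 = 24.
Best is 24.

24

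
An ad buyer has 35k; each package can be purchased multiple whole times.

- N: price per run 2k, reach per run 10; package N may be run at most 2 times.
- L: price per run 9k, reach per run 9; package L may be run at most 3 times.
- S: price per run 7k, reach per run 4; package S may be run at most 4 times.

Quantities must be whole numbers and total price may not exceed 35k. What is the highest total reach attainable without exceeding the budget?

47

This is a bounded integer knapsack.
2×N and 3×L: price 31 ≤ 35, reach 2·10 + 3·9 = 47.
2×N, 2×L, and 1×S: price 29 ≤ 35, reach 2·10 + 2·9 + 1·4 = 42.
Best is 47.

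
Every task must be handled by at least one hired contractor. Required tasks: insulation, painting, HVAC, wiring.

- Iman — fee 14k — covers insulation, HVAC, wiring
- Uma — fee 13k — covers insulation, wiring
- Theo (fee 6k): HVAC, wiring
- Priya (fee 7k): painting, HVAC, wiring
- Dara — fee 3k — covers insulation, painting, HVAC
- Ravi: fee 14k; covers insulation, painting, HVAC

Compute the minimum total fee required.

9

Choose Theo and Dara: together they cover insulation, painting, HVAC, wiring — every task.
Total fee: 6 + 3 = 9.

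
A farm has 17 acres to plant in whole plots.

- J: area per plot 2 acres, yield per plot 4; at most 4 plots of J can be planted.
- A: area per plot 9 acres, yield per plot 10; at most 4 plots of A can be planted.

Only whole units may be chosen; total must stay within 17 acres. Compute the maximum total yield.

3×J and 1×A: area 15 ≤ 17, yield 3·4 + 1·10 = 22.
4×J and 1×A: area 17 ≤ 17, yield 4·4 + 1·10 = 26.
Best is 26.

26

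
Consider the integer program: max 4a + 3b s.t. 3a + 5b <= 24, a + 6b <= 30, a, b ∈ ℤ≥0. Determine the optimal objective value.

32

(a,b)=(8,0): 3·8+5·0=24≤24, 1·8+6·0=8≤30, objective 32.
(a,b)=(7,0): 3·7+5·0=21≤24, 1·7+6·0=7≤30, objective 28.
No feasible integer point exceeds 32.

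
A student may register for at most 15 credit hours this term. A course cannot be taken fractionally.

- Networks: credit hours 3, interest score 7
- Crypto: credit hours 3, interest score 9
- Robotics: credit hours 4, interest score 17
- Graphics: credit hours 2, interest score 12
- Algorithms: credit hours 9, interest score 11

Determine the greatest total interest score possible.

45

Allowing fractional choices, the relaxed optimum would be about 48.7, but courses are indivisible.
Networks + Crypto + Robotics + Graphics: credit hours 3 + 3 + 4 + 2 = 12 ≤ 15, interest score 7 + 9 + 17 + 12 = 45.
Robotics + Graphics + Algorithms: credit hours 4 + 2 + 9 = 15 ≤ 15, interest score 17 + 12 + 11 = 40.
Crypto + Robotics + Graphics: credit hours 3 + 4 + 2 = 9 ≤ 15, interest score 9 + 17 + 12 = 38.
Best is Networks, Crypto, Robotics, and Graphics with total interest score 45.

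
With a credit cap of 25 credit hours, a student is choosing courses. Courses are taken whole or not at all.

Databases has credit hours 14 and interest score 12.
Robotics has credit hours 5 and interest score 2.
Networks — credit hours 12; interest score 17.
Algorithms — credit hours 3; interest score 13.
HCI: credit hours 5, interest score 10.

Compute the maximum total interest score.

Allowing fractional choices, the relaxed optimum would be about 44.3, but courses are indivisible.
Robotics + Networks + Algorithms + HCI: credit hours 5 + 12 + 3 + 5 = 25 ≤ 25, interest score 2 + 17 + 13 + 10 = 42.
Networks + Algorithms + HCI: credit hours 12 + 3 + 5 = 20 ≤ 25, interest score 17 + 13 + 10 = 40.
Best is Robotics, Networks, Algorithms, and HCI with total interest score 42.

42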